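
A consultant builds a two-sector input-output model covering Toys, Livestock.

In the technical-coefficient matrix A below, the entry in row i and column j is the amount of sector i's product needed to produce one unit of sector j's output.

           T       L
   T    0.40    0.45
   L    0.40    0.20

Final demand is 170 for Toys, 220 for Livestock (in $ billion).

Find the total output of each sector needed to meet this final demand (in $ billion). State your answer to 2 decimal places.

I − A =
  [   0.60    -0.45]
  [  -0.40     0.80]
det(I−A) = (0.60)(0.80) − (-0.45)(-0.40) = 0.3000
adj(I−A) = [[0.80, 0.45], [0.40, 0.60]]
(I − A)⁻¹ = adj(I−A) / det(I−A) ≈
  [   2.6667     1.5000]
  [   1.3333     2.0000]
x = (I − A)⁻¹ d = adj(I−A)·d / det(I−A), with det(I−A) = 0.3000:
  x_T = (0.80·170 + 0.45·220) / 0.3000 = 235.00 / 0.3000 ≈ 783.33
  x_L = (0.40·170 + 0.60·220) / 0.3000 = 200.00 / 0.3000 ≈ 666.67

x_T = 783.33, x_L = 666.67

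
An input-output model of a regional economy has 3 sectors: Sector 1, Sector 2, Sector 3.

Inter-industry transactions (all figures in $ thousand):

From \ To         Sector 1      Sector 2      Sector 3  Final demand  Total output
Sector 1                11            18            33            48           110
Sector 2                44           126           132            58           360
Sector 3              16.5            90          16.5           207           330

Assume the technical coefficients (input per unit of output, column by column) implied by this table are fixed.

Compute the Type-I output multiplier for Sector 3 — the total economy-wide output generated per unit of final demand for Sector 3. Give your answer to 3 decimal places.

m_3 = 2.476

Technical coefficients a_ij = z_ij / X_j:
  a_11 = 11/110 = 0.10, a_21 = 44/110 = 0.40, a_31 = 16.5/110 = 0.15
  a_12 = 18/360 = 0.05, a_22 = 126/360 = 0.35, a_32 = 90/360 = 0.25
  a_13 = 33/330 = 0.10, a_23 = 132/330 = 0.40, a_33 = 16.5/330 = 0.05
I − A =
  [   0.90    -0.05    -0.10]
  [  -0.40     0.65    -0.40]
  [  -0.15    -0.25     0.95]
Cofactors of I−A, C_ij = (−1)^(i+j)·(minor ij) (rows/columns in the sector order above):
  C_11 = (0.65)(0.95) − (-0.40)(-0.25) = 0.5175
  C_12 = −[(-0.40)(0.95) − (-0.40)(-0.15)] = 0.4400
  C_13 = (-0.40)(-0.25) − (0.65)(-0.15) = 0.1975
  C_21 = −[(-0.05)(0.95) − (-0.10)(-0.25)] = 0.0725
  C_22 = (0.90)(0.95) − (-0.10)(-0.15) = 0.8400
  C_23 = −[(0.90)(-0.25) − (-0.05)(-0.15)] = 0.2325
  C_31 = (-0.05)(-0.40) − (-0.10)(0.65) = 0.0850
  C_32 = −[(0.90)(-0.40) − (-0.10)(-0.40)] = 0.4000
  C_33 = (0.90)(0.65) − (-0.05)(-0.40) = 0.5650
det(I−A) = Σ_j (I−A)_1j·C_1j = (0.90)(0.5175) + (-0.05)(0.4400) + (-0.10)(0.1975) = 0.4240
adj(I−A) = Cᵀ =
  [ 0.5175   0.0725   0.0850]
  [ 0.4400   0.8400   0.4000]
  [ 0.1975   0.2325   0.5650]
(I − A)⁻¹ = adj(I−A) / det(I−A) ≈
  [   1.2205     0.1710     0.2005]
  [   1.0377     1.9811     0.9434]
  [   0.4658     0.5483     1.3325]
The output multiplier for sector j is the column-j sum of the Leontief inverse (I − A)⁻¹ = adj(I−A) / det(I−A).
Column 3 of adj(I−A): (0.0850, 0.4000, 0.5650); det(I−A) = 0.4240.
m_3 = (0.0850 + 0.4000 + 0.5650) / 0.4240 = 1.05 / 0.4240 ≈ 2.476.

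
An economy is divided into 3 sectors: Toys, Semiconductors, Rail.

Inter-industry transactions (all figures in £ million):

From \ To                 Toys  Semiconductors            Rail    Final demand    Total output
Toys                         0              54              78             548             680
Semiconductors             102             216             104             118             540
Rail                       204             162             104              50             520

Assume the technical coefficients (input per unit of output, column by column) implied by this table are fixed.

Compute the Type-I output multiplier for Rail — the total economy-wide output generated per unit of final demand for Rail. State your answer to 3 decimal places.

Technical coefficients a_ij = z_ij / X_j:
  a_11 = 0/680 = 0.00, a_21 = 102/680 = 0.15, a_31 = 204/680 = 0.30
  a_12 = 54/540 = 0.10, a_22 = 216/540 = 0.40, a_32 = 162/540 = 0.30
  a_13 = 78/520 = 0.15, a_23 = 104/520 = 0.20, a_33 = 104/520 = 0.20
I − A =
  [   1.00    -0.10    -0.15]
  [  -0.15     0.60    -0.20]
  [  -0.30    -0.30     0.80]
Cofactors of I−A, C_ij = (−1)^(i+j)·(minor ij) (rows/columns in the sector order above):
  C_11 = (0.60)(0.80) − (-0.20)(-0.30) = 0.4200
  C_12 = −[(-0.15)(0.80) − (-0.20)(-0.30)] = 0.1800
  C_13 = (-0.15)(-0.30) − (0.60)(-0.30) = 0.2250
  C_21 = −[(-0.10)(0.80) − (-0.15)(-0.30)] = 0.1250
  C_22 = (1.00)(0.80) − (-0.15)(-0.30) = 0.7550
  C_23 = −[(1.00)(-0.30) − (-0.10)(-0.30)] = 0.3300
  C_31 = (-0.10)(-0.20) − (-0.15)(0.60) = 0.1100
  C_32 = −[(1.00)(-0.20) − (-0.15)(-0.15)] = 0.2225
  C_33 = (1.00)(0.60) − (-0.10)(-0.15) = 0.5850
det(I−A) = Σ_j (I−A)_1j·C_1j = (1.00)(0.4200) + (-0.10)(0.1800) + (-0.15)(0.2250) = 0.36825
adj(I−A) = Cᵀ =
  [ 0.4200   0.1250   0.1100]
  [ 0.1800   0.7550   0.2225]
  [ 0.2250   0.3300   0.5850]
(I − A)⁻¹ = adj(I−A) / det(I−A) ≈
  [   1.1405     0.3394     0.2987]
  [   0.4888     2.0502     0.6042]
  [   0.6110     0.8961     1.5886]
The output multiplier for sector j is the column-j sum of the Leontief inverse (I − A)⁻¹ = adj(I−A) / det(I−A).
Column 3 of adj(I−A): (0.1100, 0.2225, 0.5850); det(I−A) = 0.36825.
m_3 = (0.1100 + 0.2225 + 0.5850) / 0.36825 = 0.9175 / 0.36825 ≈ 2.492.

m_3 = 2.492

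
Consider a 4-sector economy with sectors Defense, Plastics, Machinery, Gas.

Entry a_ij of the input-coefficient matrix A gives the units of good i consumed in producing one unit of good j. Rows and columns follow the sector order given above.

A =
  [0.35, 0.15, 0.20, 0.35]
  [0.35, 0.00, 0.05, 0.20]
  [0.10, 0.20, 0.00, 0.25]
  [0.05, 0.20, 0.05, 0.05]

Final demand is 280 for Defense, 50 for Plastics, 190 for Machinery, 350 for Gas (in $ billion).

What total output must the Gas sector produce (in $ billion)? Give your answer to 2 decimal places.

x_4 = 567.60

I − A =
  [   0.65    -0.15    -0.20    -0.35]
  [  -0.35     1.00    -0.05    -0.20]
  [  -0.10    -0.20     1.00    -0.25]
  [  -0.05    -0.20    -0.05     0.95]
Compute the cofactors C_ij = (−1)^(i+j)·(3×3 minor ij) of I−A; the adjugate is their transpose:
adj(I−A) = Cᵀ =
  [ 0.883500   0.262125   0.211625   0.436375]
  [ 0.344500   0.568625   0.111125   0.275875]
  [ 0.189500   0.175625   0.498125   0.237875]
  [ 0.129000   0.142750   0.060750   0.556250]
det(I−A) = Σ_j (I−A)_1j·C_1j = (0.65)(0.883500) + (-0.15)(0.344500) + (-0.20)(0.189500) + (-0.35)(0.129000) = 0.43955
(I − A)⁻¹ = adj(I−A) / det(I−A) ≈
  [   2.0100     0.5963     0.4815     0.9928]
  [   0.7838     1.2937     0.2528     0.6276]
  [   0.4311     0.3996     1.1333     0.5412]
  [   0.2935     0.3248     0.1382     1.2655]
x = (I − A)⁻¹ d = adj(I−A)·d / det(I−A), with det(I−A) = 0.43955:
  x_1 = (0.883500·280 + 0.262125·50 + 0.211625·190 + 0.436375·350) / 0.43955 = 453.42625 / 0.43955 ≈ 1031.57
  x_2 = (0.344500·280 + 0.568625·50 + 0.111125·190 + 0.275875·350) / 0.43955 = 242.56125 / 0.43955 ≈ 551.84
  x_3 = (0.189500·280 + 0.175625·50 + 0.498125·190 + 0.237875·350) / 0.43955 = 239.74125 / 0.43955 ≈ 545.42
  x_4 = (0.129000·280 + 0.142750·50 + 0.060750·190 + 0.556250·350) / 0.43955 = 249.4875 / 0.43955 ≈ 567.60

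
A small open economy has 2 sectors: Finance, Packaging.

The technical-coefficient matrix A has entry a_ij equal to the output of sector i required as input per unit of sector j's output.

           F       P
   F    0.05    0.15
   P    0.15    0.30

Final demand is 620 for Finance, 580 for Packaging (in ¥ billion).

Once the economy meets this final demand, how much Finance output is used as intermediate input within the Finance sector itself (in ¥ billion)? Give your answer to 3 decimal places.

z_FF = 40.545

I − A =
  [   0.95    -0.15]
  [  -0.15     0.70]
det(I−A) = (0.95)(0.70) − (-0.15)(-0.15) = 0.6425
adj(I−A) = [[0.70, 0.15], [0.15, 0.95]]
(I − A)⁻¹ = adj(I−A) / det(I−A) ≈
  [   1.0895     0.2335]
  [   0.2335     1.4786]
First solve x = (I − A)⁻¹ d = adj(I−A)·d / det(I−A); in particular x_F = (0.70·620 + 0.15·580) / 0.6425 = 521.00 / 0.6425 ≈ 810.89494.
Intermediate flow from F to F: z_FF = a_FF · x_F = 0.05 × 521.00 / 0.6425 = 26.05 / 0.6425 ≈ 40.545.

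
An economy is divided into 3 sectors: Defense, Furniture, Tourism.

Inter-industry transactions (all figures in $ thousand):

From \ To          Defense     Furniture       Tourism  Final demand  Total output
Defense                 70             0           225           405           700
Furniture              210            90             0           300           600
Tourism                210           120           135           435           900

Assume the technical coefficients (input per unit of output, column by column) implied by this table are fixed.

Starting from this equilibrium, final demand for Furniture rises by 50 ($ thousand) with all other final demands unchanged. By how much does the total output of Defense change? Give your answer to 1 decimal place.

Δx_1 = 4.4

Technical coefficients a_ij = z_ij / X_j:
  a_11 = 70/700 = 0.10, a_21 = 210/700 = 0.30, a_31 = 210/700 = 0.30
  a_12 = 0/600 = 0.00, a_22 = 90/600 = 0.15, a_32 = 120/600 = 0.20
  a_13 = 225/900 = 0.25, a_23 = 0/900 = 0.00, a_33 = 135/900 = 0.15
I − A =
  [   0.90     0.00    -0.25]
  [  -0.30     0.85     0.00]
  [  -0.30    -0.20     0.85]
Cofactors of I−A, C_ij = (−1)^(i+j)·(minor ij) (rows/columns in the sector order above):
  C_11 = (0.85)(0.85) − (0.00)(-0.20) = 0.7225
  C_12 = −[(-0.30)(0.85) − (0.00)(-0.30)] = 0.2550
  C_13 = (-0.30)(-0.20) − (0.85)(-0.30) = 0.3150
  C_21 = −[(0.00)(0.85) − (-0.25)(-0.20)] = 0.0500
  C_22 = (0.90)(0.85) − (-0.25)(-0.30) = 0.6900
  C_23 = −[(0.90)(-0.20) − (0.00)(-0.30)] = 0.1800
  C_31 = (0.00)(0.00) − (-0.25)(0.85) = 0.2125
  C_32 = −[(0.90)(0.00) − (-0.25)(-0.30)] = 0.0750
  C_33 = (0.90)(0.85) − (0.00)(-0.30) = 0.7650
det(I−A) = Σ_j (I−A)_1j·C_1j = (0.90)(0.7225) + (0.00)(0.2550) + (-0.25)(0.3150) = 0.5715
adj(I−A) = Cᵀ =
  [ 0.7225   0.0500   0.2125]
  [ 0.2550   0.6900   0.0750]
  [ 0.3150   0.1800   0.7650]
(I − A)⁻¹ = adj(I−A) / det(I−A) ≈
  [   1.2642     0.0875     0.3718]
  [   0.4462     1.2073     0.1312]
  [   0.5512     0.3150     1.3386]
Δx = (I − A)⁻¹ Δd with Δd having +50 in the Furniture component and 0 elsewhere.
So Δx_1 = L_12 · (+50), where L_12 = adj(I−A)_12 / det(I−A) = 0.0500 / 0.5715.
Δx_1 = 0.0500 × (+50) / 0.5715 = 2.50 / 0.5715 ≈ 4.4.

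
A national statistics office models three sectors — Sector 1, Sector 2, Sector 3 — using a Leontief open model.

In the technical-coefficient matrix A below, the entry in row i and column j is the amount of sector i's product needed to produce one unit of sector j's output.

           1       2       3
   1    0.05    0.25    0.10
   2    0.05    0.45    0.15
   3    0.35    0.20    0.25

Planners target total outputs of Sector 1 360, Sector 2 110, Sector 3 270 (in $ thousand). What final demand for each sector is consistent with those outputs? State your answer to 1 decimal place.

d_1 = 287.5, d_2 = 2.0, d_3 = 54.5

I − A =
  [   0.95    -0.25    -0.10]
  [  -0.05     0.55    -0.15]
  [  -0.35    -0.20     0.75]
d = (I − A) x:
  d_1 = (+0.95)·360 + (-0.25)·110 + (-0.10)·270 = 287.5
  d_2 = (-0.05)·360 + (+0.55)·110 + (-0.15)·270 = 2.0
  d_3 = (-0.35)·360 + (-0.20)·110 + (+0.75)·270 = 54.5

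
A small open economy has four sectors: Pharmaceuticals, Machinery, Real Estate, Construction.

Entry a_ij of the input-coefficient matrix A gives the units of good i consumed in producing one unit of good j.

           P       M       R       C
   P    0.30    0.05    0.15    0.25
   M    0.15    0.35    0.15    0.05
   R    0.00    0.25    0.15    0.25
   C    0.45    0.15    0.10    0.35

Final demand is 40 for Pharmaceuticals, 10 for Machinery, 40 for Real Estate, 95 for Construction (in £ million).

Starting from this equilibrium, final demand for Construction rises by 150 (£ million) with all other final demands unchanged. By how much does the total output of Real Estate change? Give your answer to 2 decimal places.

I − A =
  [   0.70    -0.05    -0.15    -0.25]
  [  -0.15     0.65    -0.15    -0.05]
  [   0.00    -0.25     0.85    -0.25]
  [  -0.45    -0.15    -0.10     0.65]
Compute the cofactors C_ij = (−1)^(i+j)·(3×3 minor ij) of I−A; the adjugate is their transpose:
adj(I−A) = Cᵀ =
  [ 0.305250   0.094500   0.089250   0.159000]
  [ 0.115125   0.256750   0.076625   0.093500]
  [ 0.108750   0.117500   0.205750   0.130000]
  [ 0.254625   0.142750   0.111125   0.348500]
det(I−A) = Σ_j (I−A)_1j·C_1j = (0.70)(0.305250) + (-0.05)(0.115125) + (-0.15)(0.108750) + (-0.25)(0.254625) = 0.12795
(I − A)⁻¹ = adj(I−A) / det(I−A) ≈
  [   2.3857     0.7386     0.6975     1.2427]
  [   0.8998     2.0066     0.5989     0.7308]
  [   0.8499     0.9183     1.6081     1.0160]
  [   1.9900     1.1157     0.8685     2.7237]
Δx = (I − A)⁻¹ Δd with Δd having +150 in the Construction component and 0 elsewhere.
So Δx_R = L_RC · (+150), where L_RC = adj(I−A)_RC / det(I−A) = 0.130000 / 0.12795.
Δx_R = 0.130000 × (+150) / 0.12795 = 19.50 / 0.12795 ≈ 152.40.

Δx_R = 152.40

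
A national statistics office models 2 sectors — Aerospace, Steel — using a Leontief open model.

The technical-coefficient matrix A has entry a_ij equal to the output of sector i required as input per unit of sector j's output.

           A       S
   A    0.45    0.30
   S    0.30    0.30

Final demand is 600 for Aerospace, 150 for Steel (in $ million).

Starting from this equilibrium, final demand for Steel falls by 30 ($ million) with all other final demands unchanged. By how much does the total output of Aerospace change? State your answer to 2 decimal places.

I − A =
  [   0.55    -0.30]
  [  -0.30     0.70]
det(I−A) = (0.55)(0.70) − (-0.30)(-0.30) = 0.2950
adj(I−A) = [[0.70, 0.30], [0.30, 0.55]]
(I − A)⁻¹ = adj(I−A) / det(I−A) ≈
  [   2.3729     1.0169]
  [   1.0169     1.8644]
Δx = (I − A)⁻¹ Δd with Δd having -30 in the Steel component and 0 elsewhere.
So Δx_A = L_AS · (-30), where L_AS = adj(I−A)_AS / det(I−A) = 0.30 / 0.2950.
Δx_A = 0.30 × (-30) / 0.2950 = -9.00 / 0.2950 ≈ -30.51.

Δx_A = -30.51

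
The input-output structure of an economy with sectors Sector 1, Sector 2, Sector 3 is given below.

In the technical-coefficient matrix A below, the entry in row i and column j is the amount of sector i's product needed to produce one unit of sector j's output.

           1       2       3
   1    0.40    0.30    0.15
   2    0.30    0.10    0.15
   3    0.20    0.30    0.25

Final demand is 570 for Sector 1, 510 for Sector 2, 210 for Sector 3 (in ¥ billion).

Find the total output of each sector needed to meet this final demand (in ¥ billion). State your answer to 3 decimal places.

x_1 = 2048.276, x_2 = 1486.207, x_3 = 1420.690

I − A =
  [   0.60    -0.30    -0.15]
  [  -0.30     0.90    -0.15]
  [  -0.20    -0.30     0.75]
Cofactors of I−A, C_ij = (−1)^(i+j)·(minor ij) (rows/columns in the sector order above):
  C_11 = (0.90)(0.75) − (-0.15)(-0.30) = 0.6300
  C_12 = −[(-0.30)(0.75) − (-0.15)(-0.20)] = 0.2550
  C_13 = (-0.30)(-0.30) − (0.90)(-0.20) = 0.2700
  C_21 = −[(-0.30)(0.75) − (-0.15)(-0.30)] = 0.2700
  C_22 = (0.60)(0.75) − (-0.15)(-0.20) = 0.4200
  C_23 = −[(0.60)(-0.30) − (-0.30)(-0.20)] = 0.2400
  C_31 = (-0.30)(-0.15) − (-0.15)(0.90) = 0.1800
  C_32 = −[(0.60)(-0.15) − (-0.15)(-0.30)] = 0.1350
  C_33 = (0.60)(0.90) − (-0.30)(-0.30) = 0.4500
det(I−A) = Σ_j (I−A)_1j·C_1j = (0.60)(0.6300) + (-0.30)(0.2550) + (-0.15)(0.2700) = 0.2610
adj(I−A) = Cᵀ =
  [ 0.6300   0.2700   0.1800]
  [ 0.2550   0.4200   0.1350]
  [ 0.2700   0.2400   0.4500]
(I − A)⁻¹ = adj(I−A) / det(I−A) ≈
  [   2.4138     1.0345     0.6897]
  [   0.9770     1.6092     0.5172]
  [   1.0345     0.9195     1.7241]
x = (I − A)⁻¹ d = adj(I−A)·d / det(I−A), with det(I−A) = 0.2610:
  x_1 = (0.6300·570 + 0.2700·510 + 0.1800·210) / 0.2610 = 534.60 / 0.2610 ≈ 2048.276
  x_2 = (0.2550·570 + 0.4200·510 + 0.1350·210) / 0.2610 = 387.90 / 0.2610 ≈ 1486.207
  x_3 = (0.2700·570 + 0.2400·510 + 0.4500·210) / 0.2610 = 370.80 / 0.2610 ≈ 1420.690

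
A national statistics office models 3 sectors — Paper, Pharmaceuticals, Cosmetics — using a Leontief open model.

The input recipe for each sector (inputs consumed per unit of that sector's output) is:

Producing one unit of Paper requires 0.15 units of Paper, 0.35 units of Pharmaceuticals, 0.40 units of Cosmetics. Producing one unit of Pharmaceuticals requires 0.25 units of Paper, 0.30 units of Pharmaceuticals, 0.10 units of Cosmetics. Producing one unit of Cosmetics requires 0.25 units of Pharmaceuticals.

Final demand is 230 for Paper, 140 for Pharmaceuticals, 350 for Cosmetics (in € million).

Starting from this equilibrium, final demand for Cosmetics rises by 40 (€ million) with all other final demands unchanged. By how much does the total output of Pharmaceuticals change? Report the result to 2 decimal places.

I − A =
  [   0.85    -0.25     0.00]
  [  -0.35     0.70    -0.25]
  [  -0.40    -0.10     1.00]
Cofactors of I−A, C_ij = (−1)^(i+j)·(minor ij) (rows/columns in the sector order above):
  C_11 = (0.70)(1.00) − (-0.25)(-0.10) = 0.6750
  C_12 = −[(-0.35)(1.00) − (-0.25)(-0.40)] = 0.4500
  C_13 = (-0.35)(-0.10) − (0.70)(-0.40) = 0.3150
  C_21 = −[(-0.25)(1.00) − (0.00)(-0.10)] = 0.2500
  C_22 = (0.85)(1.00) − (0.00)(-0.40) = 0.8500
  C_23 = −[(0.85)(-0.10) − (-0.25)(-0.40)] = 0.1850
  C_31 = (-0.25)(-0.25) − (0.00)(0.70) = 0.0625
  C_32 = −[(0.85)(-0.25) − (0.00)(-0.35)] = 0.2125
  C_33 = (0.85)(0.70) − (-0.25)(-0.35) = 0.5075
det(I−A) = Σ_j (I−A)_1j·C_1j = (0.85)(0.6750) + (-0.25)(0.4500) + (0.00)(0.3150) = 0.46125
adj(I−A) = Cᵀ =
  [ 0.6750   0.2500   0.0625]
  [ 0.4500   0.8500   0.2125]
  [ 0.3150   0.1850   0.5075]
(I − A)⁻¹ = adj(I−A) / det(I−A) ≈
  [   1.4634     0.5420     0.1355]
  [   0.9756     1.8428     0.4607]
  [   0.6829     0.4011     1.1003]
Δx = (I − A)⁻¹ Δd with Δd having +40 in the Cosmetics component and 0 elsewhere.
So Δx_2 = L_23 · (+40), where L_23 = adj(I−A)_23 / det(I−A) = 0.2125 / 0.46125.
Δx_2 = 0.2125 × (+40) / 0.46125 = 8.50 / 0.46125 ≈ 18.43.

Δx_2 = 18.43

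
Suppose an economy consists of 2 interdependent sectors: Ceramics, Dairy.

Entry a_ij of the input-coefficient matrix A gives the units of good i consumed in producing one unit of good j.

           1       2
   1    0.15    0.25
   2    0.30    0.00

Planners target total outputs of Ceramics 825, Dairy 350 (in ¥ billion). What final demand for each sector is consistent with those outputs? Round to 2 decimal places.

d_1 = 613.75, d_2 = 102.50

I − A =
  [   0.85    -0.25]
  [  -0.30     1.00]
d = (I − A) x:
  d_1 = (+0.85)·825 + (-0.25)·350 = 613.75
  d_2 = (-0.30)·825 + (+1.00)·350 = 102.50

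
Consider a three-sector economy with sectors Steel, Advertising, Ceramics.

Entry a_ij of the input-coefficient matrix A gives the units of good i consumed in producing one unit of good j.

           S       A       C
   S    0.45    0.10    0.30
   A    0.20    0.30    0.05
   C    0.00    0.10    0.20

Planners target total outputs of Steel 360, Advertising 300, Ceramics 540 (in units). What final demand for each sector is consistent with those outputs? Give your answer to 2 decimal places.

d_S = 6.00, d_A = 111.00, d_C = 402.00

I − A =
  [   0.55    -0.10    -0.30]
  [  -0.20     0.70    -0.05]
  [   0.00    -0.10     0.80]
d = (I − A) x:
  d_S = (+0.55)·360 + (-0.10)·300 + (-0.30)·540 = 6.00
  d_A = (-0.20)·360 + (+0.70)·300 + (-0.05)·540 = 111.00
  d_C = (+0.00)·360 + (-0.10)·300 + (+0.80)·540 = 402.00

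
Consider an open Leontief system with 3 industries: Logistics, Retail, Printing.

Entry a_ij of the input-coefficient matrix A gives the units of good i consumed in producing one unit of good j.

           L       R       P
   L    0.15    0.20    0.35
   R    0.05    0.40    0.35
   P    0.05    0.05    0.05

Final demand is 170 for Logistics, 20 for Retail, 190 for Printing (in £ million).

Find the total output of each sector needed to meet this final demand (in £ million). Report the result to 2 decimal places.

x_L = 339.75, x_R = 194.72, x_P = 228.13

I − A =
  [   0.85    -0.20    -0.35]
  [  -0.05     0.60    -0.35]
  [  -0.05    -0.05     0.95]
Cofactors of I−A, C_ij = (−1)^(i+j)·(minor ij) (rows/columns in the sector order above):
  C_11 = (0.60)(0.95) − (-0.35)(-0.05) = 0.5525
  C_12 = −[(-0.05)(0.95) − (-0.35)(-0.05)] = 0.0650
  C_13 = (-0.05)(-0.05) − (0.60)(-0.05) = 0.0325
  C_21 = −[(-0.20)(0.95) − (-0.35)(-0.05)] = 0.2075
  C_22 = (0.85)(0.95) − (-0.35)(-0.05) = 0.7900
  C_23 = −[(0.85)(-0.05) − (-0.20)(-0.05)] = 0.0525
  C_31 = (-0.20)(-0.35) − (-0.35)(0.60) = 0.2800
  C_32 = −[(0.85)(-0.35) − (-0.35)(-0.05)] = 0.3150
  C_33 = (0.85)(0.60) − (-0.20)(-0.05) = 0.5000
det(I−A) = Σ_j (I−A)_1j·C_1j = (0.85)(0.5525) + (-0.20)(0.0650) + (-0.35)(0.0325) = 0.44525
adj(I−A) = Cᵀ =
  [ 0.5525   0.2075   0.2800]
  [ 0.0650   0.7900   0.3150]
  [ 0.0325   0.0525   0.5000]
(I − A)⁻¹ = adj(I−A) / det(I−A) ≈
  [   1.2409     0.4660     0.6289]
  [   0.1460     1.7743     0.7075]
  [   0.0730     0.1179     1.1230]
x = (I − A)⁻¹ d = adj(I−A)·d / det(I−A), with det(I−A) = 0.44525:
  x_L = (0.5525·170 + 0.2075·20 + 0.2800·190) / 0.44525 = 151.275 / 0.44525 ≈ 339.75
  x_R = (0.0650·170 + 0.7900·20 + 0.3150·190) / 0.44525 = 86.70 / 0.44525 ≈ 194.72
  x_P = (0.0325·170 + 0.0525·20 + 0.5000·190) / 0.44525 = 101.575 / 0.44525 ≈ 228.13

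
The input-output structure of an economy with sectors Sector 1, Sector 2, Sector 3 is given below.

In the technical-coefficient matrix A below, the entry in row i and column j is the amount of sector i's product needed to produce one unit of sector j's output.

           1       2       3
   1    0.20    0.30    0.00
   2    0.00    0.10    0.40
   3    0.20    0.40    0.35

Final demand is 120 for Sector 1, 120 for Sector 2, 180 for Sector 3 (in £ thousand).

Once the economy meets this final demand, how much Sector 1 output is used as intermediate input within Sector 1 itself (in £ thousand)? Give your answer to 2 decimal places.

z_11 = 60.76

I − A =
  [   0.80    -0.30     0.00]
  [   0.00     0.90    -0.40]
  [  -0.20    -0.40     0.65]
Cofactors of I−A, C_ij = (−1)^(i+j)·(minor ij) (rows/columns in the sector order above):
  C_11 = (0.90)(0.65) − (-0.40)(-0.40) = 0.4250
  C_12 = −[(0.00)(0.65) − (-0.40)(-0.20)] = 0.0800
  C_13 = (0.00)(-0.40) − (0.90)(-0.20) = 0.1800
  C_21 = −[(-0.30)(0.65) − (0.00)(-0.40)] = 0.1950
  C_22 = (0.80)(0.65) − (0.00)(-0.20) = 0.5200
  C_23 = −[(0.80)(-0.40) − (-0.30)(-0.20)] = 0.3800
  C_31 = (-0.30)(-0.40) − (0.00)(0.90) = 0.1200
  C_32 = −[(0.80)(-0.40) − (0.00)(0.00)] = 0.3200
  C_33 = (0.80)(0.90) − (-0.30)(0.00) = 0.7200
det(I−A) = Σ_j (I−A)_1j·C_1j = (0.80)(0.4250) + (-0.30)(0.0800) + (0.00)(0.1800) = 0.3160
adj(I−A) = Cᵀ =
  [ 0.4250   0.1950   0.1200]
  [ 0.0800   0.5200   0.3200]
  [ 0.1800   0.3800   0.7200]
(I − A)⁻¹ = adj(I−A) / det(I−A) ≈
  [   1.3449     0.6171     0.3797]
  [   0.2532     1.6456     1.0127]
  [   0.5696     1.2025     2.2785]
First solve x = (I − A)⁻¹ d = adj(I−A)·d / det(I−A); in particular x_1 = (0.4250·120 + 0.1950·120 + 0.1200·180) / 0.3160 = 96.00 / 0.3160 ≈ 303.7975.
Intermediate flow from 1 to 1: z_11 = a_11 · x_1 = 0.20 × 96.00 / 0.3160 = 19.20 / 0.3160 ≈ 60.76.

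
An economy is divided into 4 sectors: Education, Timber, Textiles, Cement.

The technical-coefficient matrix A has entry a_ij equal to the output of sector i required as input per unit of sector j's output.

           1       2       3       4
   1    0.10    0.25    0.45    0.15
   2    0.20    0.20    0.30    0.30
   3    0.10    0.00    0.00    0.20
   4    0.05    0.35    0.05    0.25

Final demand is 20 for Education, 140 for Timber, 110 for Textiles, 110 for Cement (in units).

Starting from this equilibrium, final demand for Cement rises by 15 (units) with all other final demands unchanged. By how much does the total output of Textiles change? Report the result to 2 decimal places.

Δx_3 = 7.17

I − A =
  [   0.90    -0.25    -0.45    -0.15]
  [  -0.20     0.80    -0.30    -0.30]
  [  -0.10     0.00     1.00    -0.20]
  [  -0.05    -0.35    -0.05     0.75]
Compute the cofactors C_ij = (−1)^(i+j)·(3×3 minor ij) of I−A; the adjugate is their transpose:
adj(I−A) = Cᵀ =
  [ 0.46600   0.26900   0.30450   0.28200]
  [ 0.19000   0.61950   0.28950   0.36300]
  [ 0.07150   0.08950   0.38775   0.15350]
  [ 0.12450   0.31300   0.18125   0.62650]
det(I−A) = Σ_j (I−A)_1j·C_1j = (0.90)(0.46600) + (-0.25)(0.19000) + (-0.45)(0.07150) + (-0.15)(0.12450) = 0.32105
(I − A)⁻¹ = adj(I−A) / det(I−A) ≈
  [   1.4515     0.8379     0.9485     0.8784]
  [   0.5918     1.9296     0.9017     1.1307]
  [   0.2227     0.2788     1.2078     0.4781]
  [   0.3878     0.9749     0.5646     1.9514]
Δx = (I − A)⁻¹ Δd with Δd having +15 in the Cement component and 0 elsewhere.
So Δx_3 = L_34 · (+15), where L_34 = adj(I−A)_34 / det(I−A) = 0.15350 / 0.32105.
Δx_3 = 0.15350 × (+15) / 0.32105 = 2.3025 / 0.32105 ≈ 7.17.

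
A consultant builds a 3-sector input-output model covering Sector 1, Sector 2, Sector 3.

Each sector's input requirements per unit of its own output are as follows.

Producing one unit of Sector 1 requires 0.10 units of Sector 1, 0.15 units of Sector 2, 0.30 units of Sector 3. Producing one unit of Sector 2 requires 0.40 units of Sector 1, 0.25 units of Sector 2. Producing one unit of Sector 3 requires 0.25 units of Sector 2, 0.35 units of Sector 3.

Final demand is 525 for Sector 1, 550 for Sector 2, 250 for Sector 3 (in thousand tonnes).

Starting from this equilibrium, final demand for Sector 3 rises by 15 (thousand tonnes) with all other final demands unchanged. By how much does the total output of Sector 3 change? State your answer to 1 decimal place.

Δx_3 = 24.9

I − A =
  [   0.90    -0.40     0.00]
  [  -0.15     0.75    -0.25]
  [  -0.30     0.00     0.65]
Cofactors of I−A, C_ij = (−1)^(i+j)·(minor ij) (rows/columns in the sector order above):
  C_11 = (0.75)(0.65) − (-0.25)(0.00) = 0.4875
  C_12 = −[(-0.15)(0.65) − (-0.25)(-0.30)] = 0.1725
  C_13 = (-0.15)(0.00) − (0.75)(-0.30) = 0.2250
  C_21 = −[(-0.40)(0.65) − (0.00)(0.00)] = 0.2600
  C_22 = (0.90)(0.65) − (0.00)(-0.30) = 0.5850
  C_23 = −[(0.90)(0.00) − (-0.40)(-0.30)] = 0.1200
  C_31 = (-0.40)(-0.25) − (0.00)(0.75) = 0.1000
  C_32 = −[(0.90)(-0.25) − (0.00)(-0.15)] = 0.2250
  C_33 = (0.90)(0.75) − (-0.40)(-0.15) = 0.6150
det(I−A) = Σ_j (I−A)_1j·C_1j = (0.90)(0.4875) + (-0.40)(0.1725) + (0.00)(0.2250) = 0.36975
adj(I−A) = Cᵀ =
  [ 0.4875   0.2600   0.1000]
  [ 0.1725   0.5850   0.2250]
  [ 0.2250   0.1200   0.6150]
(I − A)⁻¹ = adj(I−A) / det(I−A) ≈
  [   1.3185     0.7032     0.2705]
  [   0.4665     1.5822     0.6085]
  [   0.6085     0.3245     1.6633]
Δx = (I − A)⁻¹ Δd with Δd having +15 in the Sector 3 component and 0 elsewhere.
So Δx_3 = L_33 · (+15), where L_33 = adj(I−A)_33 / det(I−A) = 0.6150 / 0.36975.
Δx_3 = 0.6150 × (+15) / 0.36975 = 9.225 / 0.36975 ≈ 24.9.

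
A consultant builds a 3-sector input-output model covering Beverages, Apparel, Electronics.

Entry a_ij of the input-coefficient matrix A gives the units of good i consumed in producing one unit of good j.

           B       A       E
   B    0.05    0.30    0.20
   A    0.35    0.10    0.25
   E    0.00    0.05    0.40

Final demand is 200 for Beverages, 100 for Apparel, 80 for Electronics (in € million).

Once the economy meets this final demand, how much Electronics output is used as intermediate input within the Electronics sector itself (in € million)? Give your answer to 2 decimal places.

z_EE = 62.81

I − A =
  [   0.95    -0.30    -0.20]
  [  -0.35     0.90    -0.25]
  [   0.00    -0.05     0.60]
Cofactors of I−A, C_ij = (−1)^(i+j)·(minor ij) (rows/columns in the sector order above):
  C_11 = (0.90)(0.60) − (-0.25)(-0.05) = 0.5275
  C_12 = −[(-0.35)(0.60) − (-0.25)(0.00)] = 0.2100
  C_13 = (-0.35)(-0.05) − (0.90)(0.00) = 0.0175
  C_21 = −[(-0.30)(0.60) − (-0.20)(-0.05)] = 0.1900
  C_22 = (0.95)(0.60) − (-0.20)(0.00) = 0.5700
  C_23 = −[(0.95)(-0.05) − (-0.30)(0.00)] = 0.0475
  C_31 = (-0.30)(-0.25) − (-0.20)(0.90) = 0.2550
  C_32 = −[(0.95)(-0.25) − (-0.20)(-0.35)] = 0.3075
  C_33 = (0.95)(0.90) − (-0.30)(-0.35) = 0.7500
det(I−A) = Σ_j (I−A)_1j·C_1j = (0.95)(0.5275) + (-0.30)(0.2100) + (-0.20)(0.0175) = 0.434625
adj(I−A) = Cᵀ =
  [ 0.5275   0.1900   0.2550]
  [ 0.2100   0.5700   0.3075]
  [ 0.0175   0.0475   0.7500]
(I − A)⁻¹ = adj(I−A) / det(I−A) ≈
  [   1.2137     0.4372     0.5867]
  [   0.4832     1.3115     0.7075]
  [   0.0403     0.1093     1.7256]
First solve x = (I − A)⁻¹ d = adj(I−A)·d / det(I−A); in particular x_E = (0.0175·200 + 0.0475·100 + 0.7500·80) / 0.434625 = 68.25 / 0.434625 ≈ 157.0319.
Intermediate flow from E to E: z_EE = a_EE · x_E = 0.40 × 68.25 / 0.434625 = 27.30 / 0.434625 ≈ 62.81.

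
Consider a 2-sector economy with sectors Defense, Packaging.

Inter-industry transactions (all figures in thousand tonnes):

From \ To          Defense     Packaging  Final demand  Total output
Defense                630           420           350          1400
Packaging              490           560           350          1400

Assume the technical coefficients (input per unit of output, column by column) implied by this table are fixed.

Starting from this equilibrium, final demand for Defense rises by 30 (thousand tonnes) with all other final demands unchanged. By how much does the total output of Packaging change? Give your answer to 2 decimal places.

Technical coefficients a_ij = z_ij / X_j:
  a_DD = 630/1400 = 0.45, a_PD = 490/1400 = 0.35
  a_DP = 420/1400 = 0.30, a_PP = 560/1400 = 0.40
I − A =
  [   0.55    -0.30]
  [  -0.35     0.60]
det(I−A) = (0.55)(0.60) − (-0.30)(-0.35) = 0.2250
adj(I−A) = [[0.60, 0.30], [0.35, 0.55]]
(I − A)⁻¹ = adj(I−A) / det(I−A) ≈
  [   2.6667     1.3333]
  [   1.5556     2.4444]
Δx = (I − A)⁻¹ Δd with Δd having +30 in the Defense component and 0 elsewhere.
So Δx_P = L_PD · (+30), where L_PD = adj(I−A)_PD / det(I−A) = 0.35 / 0.2250.
Δx_P = 0.35 × (+30) / 0.2250 = 10.50 / 0.2250 ≈ 46.67.

Δx_P = 46.67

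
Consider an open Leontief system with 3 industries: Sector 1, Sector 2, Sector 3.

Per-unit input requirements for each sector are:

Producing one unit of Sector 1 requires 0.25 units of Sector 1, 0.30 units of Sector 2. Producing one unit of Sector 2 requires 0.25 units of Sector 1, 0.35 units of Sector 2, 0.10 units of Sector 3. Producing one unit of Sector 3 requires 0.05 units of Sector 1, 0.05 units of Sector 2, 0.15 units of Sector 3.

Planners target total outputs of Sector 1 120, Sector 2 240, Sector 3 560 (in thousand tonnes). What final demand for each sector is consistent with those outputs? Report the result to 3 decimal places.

d_1 = 2.000, d_2 = 92.000, d_3 = 452.000

I − A =
  [   0.75    -0.25    -0.05]
  [  -0.30     0.65    -0.05]
  [   0.00    -0.10     0.85]
d = (I − A) x:
  d_1 = (+0.75)·120 + (-0.25)·240 + (-0.05)·560 = 2.000
  d_2 = (-0.30)·120 + (+0.65)·240 + (-0.05)·560 = 92.000
  d_3 = (+0.00)·120 + (-0.10)·240 + (+0.85)·560 = 452.000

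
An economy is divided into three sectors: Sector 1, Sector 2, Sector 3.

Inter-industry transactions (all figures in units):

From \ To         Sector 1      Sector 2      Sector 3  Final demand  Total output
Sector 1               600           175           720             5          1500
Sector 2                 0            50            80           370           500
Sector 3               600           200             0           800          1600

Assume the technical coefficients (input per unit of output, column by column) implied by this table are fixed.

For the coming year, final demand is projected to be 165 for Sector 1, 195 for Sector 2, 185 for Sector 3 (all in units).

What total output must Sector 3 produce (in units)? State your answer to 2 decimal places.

x_3 = 650.14

Technical coefficients a_ij = z_ij / X_j:
  a_11 = 600/1500 = 0.40, a_21 = 0/1500 = 0.00, a_31 = 600/1500 = 0.40
  a_12 = 175/500 = 0.35, a_22 = 50/500 = 0.10, a_32 = 200/500 = 0.40
  a_13 = 720/1600 = 0.45, a_23 = 80/1600 = 0.05, a_33 = 0/1600 = 0.00
I − A =
  [   0.60    -0.35    -0.45]
  [   0.00     0.90    -0.05]
  [  -0.40    -0.40     1.00]
Cofactors of I−A, C_ij = (−1)^(i+j)·(minor ij) (rows/columns in the sector order above):
  C_11 = (0.90)(1.00) − (-0.05)(-0.40) = 0.8800
  C_12 = −[(0.00)(1.00) − (-0.05)(-0.40)] = 0.0200
  C_13 = (0.00)(-0.40) − (0.90)(-0.40) = 0.3600
  C_21 = −[(-0.35)(1.00) − (-0.45)(-0.40)] = 0.5300
  C_22 = (0.60)(1.00) − (-0.45)(-0.40) = 0.4200
  C_23 = −[(0.60)(-0.40) − (-0.35)(-0.40)] = 0.3800
  C_31 = (-0.35)(-0.05) − (-0.45)(0.90) = 0.4225
  C_32 = −[(0.60)(-0.05) − (-0.45)(0.00)] = 0.0300
  C_33 = (0.60)(0.90) − (-0.35)(0.00) = 0.5400
det(I−A) = Σ_j (I−A)_1j·C_1j = (0.60)(0.8800) + (-0.35)(0.0200) + (-0.45)(0.3600) = 0.3590
adj(I−A) = Cᵀ =
  [ 0.8800   0.5300   0.4225]
  [ 0.0200   0.4200   0.0300]
  [ 0.3600   0.3800   0.5400]
(I − A)⁻¹ = adj(I−A) / det(I−A) ≈
  [   2.4513     1.4763     1.1769]
  [   0.0557     1.1699     0.0836]
  [   1.0028     1.0585     1.5042]
x = (I − A)⁻¹ d = adj(I−A)·d / det(I−A), with det(I−A) = 0.3590:
  x_1 = (0.8800·165 + 0.5300·195 + 0.4225·185) / 0.3590 = 326.7125 / 0.3590 ≈ 910.06
  x_2 = (0.0200·165 + 0.4200·195 + 0.0300·185) / 0.3590 = 90.75 / 0.3590 ≈ 252.79
  x_3 = (0.3600·165 + 0.3800·195 + 0.5400·185) / 0.3590 = 233.40 / 0.3590 ≈ 650.14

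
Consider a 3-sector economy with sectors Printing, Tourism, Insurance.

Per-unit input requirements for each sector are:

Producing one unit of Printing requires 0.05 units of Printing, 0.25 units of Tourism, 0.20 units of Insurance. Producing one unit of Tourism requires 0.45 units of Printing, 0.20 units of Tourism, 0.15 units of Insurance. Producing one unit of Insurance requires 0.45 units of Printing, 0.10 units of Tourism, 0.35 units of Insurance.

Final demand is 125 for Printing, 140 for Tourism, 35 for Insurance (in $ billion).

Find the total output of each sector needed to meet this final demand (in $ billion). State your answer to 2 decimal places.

x_P = 413.60, x_T = 336.60, x_I = 258.79

I − A =
  [   0.95    -0.45    -0.45]
  [  -0.25     0.80    -0.10]
  [  -0.20    -0.15     0.65]
Cofactors of I−A, C_ij = (−1)^(i+j)·(minor ij) (rows/columns in the sector order above):
  C_11 = (0.80)(0.65) − (-0.10)(-0.15) = 0.5050
  C_12 = −[(-0.25)(0.65) − (-0.10)(-0.20)] = 0.1825
  C_13 = (-0.25)(-0.15) − (0.80)(-0.20) = 0.1975
  C_21 = −[(-0.45)(0.65) − (-0.45)(-0.15)] = 0.3600
  C_22 = (0.95)(0.65) − (-0.45)(-0.20) = 0.5275
  C_23 = −[(0.95)(-0.15) − (-0.45)(-0.20)] = 0.2325
  C_31 = (-0.45)(-0.10) − (-0.45)(0.80) = 0.4050
  C_32 = −[(0.95)(-0.10) − (-0.45)(-0.25)] = 0.2075
  C_33 = (0.95)(0.80) − (-0.45)(-0.25) = 0.6475
det(I−A) = Σ_j (I−A)_1j·C_1j = (0.95)(0.5050) + (-0.45)(0.1825) + (-0.45)(0.1975) = 0.30875
adj(I−A) = Cᵀ =
  [ 0.5050   0.3600   0.4050]
  [ 0.1825   0.5275   0.2075]
  [ 0.1975   0.2325   0.6475]
(I − A)⁻¹ = adj(I−A) / det(I−A) ≈
  [   1.6356     1.1660     1.3117]
  [   0.5911     1.7085     0.6721]
  [   0.6397     0.7530     2.0972]
x = (I − A)⁻¹ d = adj(I−A)·d / det(I−A), with det(I−A) = 0.30875:
  x_P = (0.5050·125 + 0.3600·140 + 0.4050·35) / 0.30875 = 127.70 / 0.30875 ≈ 413.60
  x_T = (0.1825·125 + 0.5275·140 + 0.2075·35) / 0.30875 = 103.925 / 0.30875 ≈ 336.60
  x_I = (0.1975·125 + 0.2325·140 + 0.6475·35) / 0.30875 = 79.90 / 0.30875 ≈ 258.79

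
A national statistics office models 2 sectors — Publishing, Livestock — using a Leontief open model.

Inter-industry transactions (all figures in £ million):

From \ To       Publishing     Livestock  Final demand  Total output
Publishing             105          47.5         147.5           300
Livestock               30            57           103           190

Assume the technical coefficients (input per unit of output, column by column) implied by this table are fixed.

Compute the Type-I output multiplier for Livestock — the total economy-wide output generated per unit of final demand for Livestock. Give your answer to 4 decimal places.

Technical coefficients a_ij = z_ij / X_j:
  a_PP = 105/300 = 0.35, a_LP = 30/300 = 0.10
  a_PL = 47.5/190 = 0.25, a_LL = 57/190 = 0.30
I − A =
  [   0.65    -0.25]
  [  -0.10     0.70]
det(I−A) = (0.65)(0.70) − (-0.25)(-0.10) = 0.4300
adj(I−A) = [[0.70, 0.25], [0.10, 0.65]]
(I − A)⁻¹ = adj(I−A) / det(I−A) ≈
  [   1.62791     0.58140]
  [   0.23256     1.51163]
The output multiplier for sector j is the column-j sum of the Leontief inverse (I − A)⁻¹ = adj(I−A) / det(I−A).
Column L of adj(I−A): (0.25, 0.65); det(I−A) = 0.4300.
m_L = (0.25 + 0.65) / 0.4300 = 0.90 / 0.4300 ≈ 2.0930.

m_L = 2.0930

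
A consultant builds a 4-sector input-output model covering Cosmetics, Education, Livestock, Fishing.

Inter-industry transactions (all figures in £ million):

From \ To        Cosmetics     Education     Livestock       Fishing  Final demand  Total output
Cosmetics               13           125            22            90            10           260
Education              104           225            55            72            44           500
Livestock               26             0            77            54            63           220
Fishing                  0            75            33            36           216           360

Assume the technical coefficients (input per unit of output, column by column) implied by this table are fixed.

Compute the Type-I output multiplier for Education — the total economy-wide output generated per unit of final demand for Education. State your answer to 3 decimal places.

Technical coefficients a_ij = z_ij / X_j:
  a_CC = 13/260 = 0.05, a_EC = 104/260 = 0.40, a_LC = 26/260 = 0.10, a_FC = 0/260 = 0.00
  a_CE = 125/500 = 0.25, a_EE = 225/500 = 0.45, a_LE = 0/500 = 0.00, a_FE = 75/500 = 0.15
  a_CL = 22/220 = 0.10, a_EL = 55/220 = 0.25, a_LL = 77/220 = 0.35, a_FL = 33/220 = 0.15
  a_CF = 90/360 = 0.25, a_EF = 72/360 = 0.20, a_LF = 54/360 = 0.15, a_FF = 36/360 = 0.10
I − A =
  [   0.95    -0.25    -0.10    -0.25]
  [  -0.40     0.55    -0.25    -0.20]
  [  -0.10     0.00     0.65    -0.15]
  [   0.00    -0.15    -0.15     0.90]
Compute the cofactors C_ij = (−1)^(i+j)·(3×3 minor ij) of I−A; the adjugate is their transpose:
adj(I−A) = Cᵀ =
  [ 0.284250   0.167250   0.140250   0.139500]
  [ 0.250500   0.521625   0.293250   0.234375]
  [ 0.055500   0.047625   0.336750   0.082125]
  [ 0.051000   0.094875   0.105000   0.262875]
det(I−A) = Σ_j (I−A)_1j·C_1j = (0.95)(0.284250) + (-0.25)(0.250500) + (-0.10)(0.055500) + (-0.25)(0.051000) = 0.1891125
(I − A)⁻¹ = adj(I−A) / det(I−A) ≈
  [   1.5031     0.8844     0.7416     0.7377]
  [   1.3246     2.7583     1.5507     1.2393]
  [   0.2935     0.2518     1.7807     0.4343]
  [   0.2697     0.5017     0.5552     1.3900]
The output multiplier for sector j is the column-j sum of the Leontief inverse (I − A)⁻¹ = adj(I−A) / det(I−A).
Column E of adj(I−A): (0.167250, 0.521625, 0.047625, 0.094875); det(I−A) = 0.1891125.
m_E = (0.167250 + 0.521625 + 0.047625 + 0.094875) / 0.1891125 = 0.831375 / 0.1891125 ≈ 4.396.

m_E = 4.396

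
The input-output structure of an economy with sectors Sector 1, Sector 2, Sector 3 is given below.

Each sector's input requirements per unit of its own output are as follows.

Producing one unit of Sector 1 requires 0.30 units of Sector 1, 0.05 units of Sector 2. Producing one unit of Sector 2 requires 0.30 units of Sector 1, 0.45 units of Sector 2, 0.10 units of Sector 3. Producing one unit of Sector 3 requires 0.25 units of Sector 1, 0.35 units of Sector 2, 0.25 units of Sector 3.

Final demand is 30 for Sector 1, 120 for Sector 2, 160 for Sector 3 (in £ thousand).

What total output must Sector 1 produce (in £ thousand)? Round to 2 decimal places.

x_1 = 318.27

I − A =
  [   0.70    -0.30    -0.25]
  [  -0.05     0.55    -0.35]
  [   0.00    -0.10     0.75]
Cofactors of I−A, C_ij = (−1)^(i+j)·(minor ij) (rows/columns in the sector order above):
  C_11 = (0.55)(0.75) − (-0.35)(-0.10) = 0.3775
  C_12 = −[(-0.05)(0.75) − (-0.35)(0.00)] = 0.0375
  C_13 = (-0.05)(-0.10) − (0.55)(0.00) = 0.0050
  C_21 = −[(-0.30)(0.75) − (-0.25)(-0.10)] = 0.2500
  C_22 = (0.70)(0.75) − (-0.25)(0.00) = 0.5250
  C_23 = −[(0.70)(-0.10) − (-0.30)(0.00)] = 0.0700
  C_31 = (-0.30)(-0.35) − (-0.25)(0.55) = 0.2425
  C_32 = −[(0.70)(-0.35) − (-0.25)(-0.05)] = 0.2575
  C_33 = (0.70)(0.55) − (-0.30)(-0.05) = 0.3700
det(I−A) = Σ_j (I−A)_1j·C_1j = (0.70)(0.3775) + (-0.30)(0.0375) + (-0.25)(0.0050) = 0.25175
adj(I−A) = Cᵀ =
  [ 0.3775   0.2500   0.2425]
  [ 0.0375   0.5250   0.2575]
  [ 0.0050   0.0700   0.3700]
(I − A)⁻¹ = adj(I−A) / det(I−A) ≈
  [   1.4995     0.9930     0.9633]
  [   0.1490     2.0854     1.0228]
  [   0.0199     0.2781     1.4697]
x = (I − A)⁻¹ d = adj(I−A)·d / det(I−A), with det(I−A) = 0.25175:
  x_1 = (0.3775·30 + 0.2500·120 + 0.2425·160) / 0.25175 = 80.125 / 0.25175 ≈ 318.27
  x_2 = (0.0375·30 + 0.5250·120 + 0.2575·160) / 0.25175 = 105.325 / 0.25175 ≈ 418.37
  x_3 = (0.0050·30 + 0.0700·120 + 0.3700·160) / 0.25175 = 67.75 / 0.25175 ≈ 269.12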